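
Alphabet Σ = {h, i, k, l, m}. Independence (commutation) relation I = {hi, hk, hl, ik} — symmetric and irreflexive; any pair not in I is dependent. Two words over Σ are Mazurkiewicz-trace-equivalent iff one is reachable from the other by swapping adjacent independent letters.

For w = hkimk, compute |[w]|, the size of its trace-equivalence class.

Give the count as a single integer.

piece 0:h — minimal
piece 1:k — minimal
piece 2:i — minimal
piece 3:m rests on {0:h, 1:k, 2:i}
piece 4:k rests on {3:m}
minimal pieces: {0:h, 1:k, 2:i}
ways to finish when only these pieces remain (= sum over removing one remaining piece with nothing left below it):
  1 left: {4}→1
  2 left: {3,4}→1
  3 left: {0,3,4}→1  {1,3,4}→1  {2,3,4}→1
  placing 0:h first → 2 extensions
  placing 1:k first → 2 extensions
  placing 2:i first → 2 extensions
total linear extensions = 6

6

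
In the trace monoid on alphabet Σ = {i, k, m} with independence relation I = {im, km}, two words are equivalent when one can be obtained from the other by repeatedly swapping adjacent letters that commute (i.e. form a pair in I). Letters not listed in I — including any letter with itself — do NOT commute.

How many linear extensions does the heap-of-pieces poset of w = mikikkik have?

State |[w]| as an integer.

8

#0=m has no predecessor
#1=i has no predecessor
#2=k depends on [1:i]
#3=i depends on [2:k]
#4=k depends on [3:i]
#5=k depends on [4:k]
#6=i depends on [5:k]
#7=k depends on [6:i]
sources: [0:m, 1:i]
N(rest) = Σ N(rest − s) over sources s of rest; N(one piece) = 1:
  size 1 → [0]=1  [7]=1
  size 2 → [0,7]=2  [6,7]=1
  size 3 → [0,6,7]=3  [5,6,7]=1
  size 4 → [0,5,6,7]=4  [4,5,6,7]=1
  size 5 → [0,4,5,6,7]=5  [3,4,5,6,7]=1
  size 6 → [0,3,4,5,6,7]=6  [2,3,4,5,6,7]=1
  first=0(m) contributes 1
  first=1(i) contributes 7
|[w]| = 8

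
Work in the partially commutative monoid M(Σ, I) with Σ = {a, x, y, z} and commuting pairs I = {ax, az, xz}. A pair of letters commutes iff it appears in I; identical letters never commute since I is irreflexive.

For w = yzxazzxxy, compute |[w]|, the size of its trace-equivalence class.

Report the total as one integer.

140

#0=y has no predecessor
#1=z depends on [0:y]
#2=x depends on [0:y]
#3=a depends on [0:y]
#4=z depends on [1:z]
#5=z depends on [4:z]
#6=x depends on [2:x]
#7=x depends on [6:x]
#8=y depends on [3:a, 5:z, 7:x]
sources: [0:y]
N(rest) = Σ N(rest − s) over sources s of rest; N(one piece) = 1:
  size 1 → [8]=1
  size 2 → [3,8]=1  [5,8]=1  [7,8]=1
  size 3 → [3,5,8]=2  [3,7,8]=2  [4,5,8]=1  [5,7,8]=2  [6,7,8]=1
  size 4 → [1,4,5,8]=1  [2,6,7,8]=1  [3,4,5,8]=3  [3,5,7,8]=6  [3,6,7,8]=3  [4,5,7,8]=3  [5,6,7,8]=3
  size 5 → [1,3,4,5,8]=4  [1,4,5,7,8]=4  [2,3,6,7,8]=4  [2,5,6,7,8]=4  [3,4,5,7,8]=12  [3,5,6,7,8]=12  [4,5,6,7,8]=6
  size 6 → [1,3,4,5,7,8]=20  [1,4,5,6,7,8]=10  [2,3,5,6,7,8]=20  [2,4,5,6,7,8]=10  [3,4,5,6,7,8]=30
  size 7 → [1,2,4,5,6,7,8]=20  [1,3,4,5,6,7,8]=60  [2,3,4,5,6,7,8]=60
  first=0(y) contributes 140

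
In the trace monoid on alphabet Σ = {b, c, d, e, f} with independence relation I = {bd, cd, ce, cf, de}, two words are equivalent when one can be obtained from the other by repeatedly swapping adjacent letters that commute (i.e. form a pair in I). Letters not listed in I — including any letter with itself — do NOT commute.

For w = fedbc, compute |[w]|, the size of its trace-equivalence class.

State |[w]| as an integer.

drop 0:f onto floor
drop 1:e onto {0:f}
drop 2:d onto {0:f}
drop 3:b onto {1:e}
drop 4:c onto {3:b}
ground layer = {0:f}
drop-orders for the pieces not yet dropped (sum over which currently-grounded one goes next):
  1 to go: {2} 1  {4} 1
  2 to go: {2,4} 2  {3,4} 1
  3 to go: {1,3,4} 1  {2,3,4} 3
  if 0:f drops first: 4 orders

4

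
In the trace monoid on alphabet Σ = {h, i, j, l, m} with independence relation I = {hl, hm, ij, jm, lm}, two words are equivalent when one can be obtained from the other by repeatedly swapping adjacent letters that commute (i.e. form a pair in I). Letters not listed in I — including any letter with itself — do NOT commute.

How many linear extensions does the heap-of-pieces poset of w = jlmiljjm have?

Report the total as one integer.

#0=j has no predecessor
#1=l depends on [0:j]
#2=m has no predecessor
#3=i depends on [1:l, 2:m]
#4=l depends on [3:i]
#5=j depends on [4:l]
#6=j depends on [5:j]
#7=m depends on [3:i]
sources: [0:j, 2:m]
N(rest) = Σ N(rest − s) over sources s of rest; N(one piece) = 1:
  size 1 → [6]=1  [7]=1
  size 2 → [5,6]=1  [6,7]=2
  size 3 → [4,5,6]=1  [5,6,7]=3
  size 4 → [4,5,6,7]=4
  size 5 → [3,4,5,6,7]=4
  size 6 → [1,3,4,5,6,7]=4  [2,3,4,5,6,7]=4
  first=0(j) contributes 8
  first=2(m) contributes 4
|[w]| = 12

12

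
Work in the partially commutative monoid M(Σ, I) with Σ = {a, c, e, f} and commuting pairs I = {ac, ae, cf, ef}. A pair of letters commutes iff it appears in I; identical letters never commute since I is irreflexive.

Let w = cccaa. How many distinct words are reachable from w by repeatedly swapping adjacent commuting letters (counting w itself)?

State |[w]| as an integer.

piece 0:c — minimal
piece 1:c rests on {0:c}
piece 2:c rests on {1:c}
piece 3:a — minimal
piece 4:a rests on {3:a}
minimal pieces: {0:c, 3:a}
ways to finish when only these pieces remain (= sum over removing one remaining piece with nothing left below it):
  1 left: {2}→1  {4}→1
  2 left: {1,2}→1  {2,4}→2  {3,4}→1
  3 left: {0,1,2}→1  {1,2,4}→3  {2,3,4}→3
  placing 0:c first → 6 extensions
  placing 3:a first → 4 extensions
total linear extensions = 10

10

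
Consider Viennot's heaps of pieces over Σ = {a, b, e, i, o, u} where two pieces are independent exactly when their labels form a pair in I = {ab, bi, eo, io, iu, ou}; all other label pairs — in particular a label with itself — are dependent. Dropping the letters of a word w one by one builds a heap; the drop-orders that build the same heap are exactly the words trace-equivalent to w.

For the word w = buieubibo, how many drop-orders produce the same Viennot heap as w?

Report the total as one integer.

#0=b has no predecessor
#1=u depends on [0:b]
#2=i has no predecessor
#3=e depends on [1:u, 2:i]
#4=u depends on [3:e]
#5=b depends on [4:u]
#6=i depends on [3:e]
#7=b depends on [5:b]
#8=o depends on [7:b]
sources: [0:b, 2:i]
N(rest) = Σ N(rest − s) over sources s of rest; N(one piece) = 1:
  size 1 → [6]=1  [8]=1
  size 2 → [6,8]=2  [7,8]=1
  size 3 → [5,7,8]=1  [6,7,8]=3
  size 4 → [4,5,7,8]=1  [5,6,7,8]=4
  size 5 → [4,5,6,7,8]=5
  size 6 → [3,4,5,6,7,8]=5
  size 7 → [1,3,4,5,6,7,8]=5  [2,3,4,5,6,7,8]=5
  first=0(b) contributes 10
  first=2(i) contributes 5
|[w]| = 15

15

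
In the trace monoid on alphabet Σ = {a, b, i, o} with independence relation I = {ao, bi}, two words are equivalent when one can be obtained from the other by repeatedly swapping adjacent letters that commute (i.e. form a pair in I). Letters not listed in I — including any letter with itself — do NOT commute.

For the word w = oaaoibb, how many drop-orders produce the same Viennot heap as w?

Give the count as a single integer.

18

drop 0:o onto floor
drop 1:a onto floor
drop 2:a onto {1:a}
drop 3:o onto {0:o}
drop 4:i onto {2:a, 3:o}
drop 5:b onto {2:a, 3:o}
drop 6:b onto {5:b}
ground layer = {0:o, 1:a}
drop-orders for the pieces not yet dropped (sum over which currently-grounded one goes next):
  1 to go: {4} 1  {6} 1
  2 to go: {4,6} 2  {5,6} 1
  3 to go: {4,5,6} 3
  4 to go: {2,4,5,6} 3  {3,4,5,6} 3
  5 to go: {0,3,4,5,6} 3  {1,2,4,5,6} 3  {2,3,4,5,6} 6
  if 0:o drops first: 9 orders
  if 1:a drops first: 9 orders
heap linearizations: 18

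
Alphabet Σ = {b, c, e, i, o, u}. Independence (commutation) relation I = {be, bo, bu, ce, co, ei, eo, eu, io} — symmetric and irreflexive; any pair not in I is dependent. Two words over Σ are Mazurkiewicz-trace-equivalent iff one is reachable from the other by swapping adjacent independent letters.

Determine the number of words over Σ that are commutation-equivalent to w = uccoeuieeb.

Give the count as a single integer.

piece 0:u — minimal
piece 1:c rests on {0:u}
piece 2:c rests on {1:c}
piece 3:o rests on {0:u}
piece 4:e — minimal
piece 5:u rests on {2:c, 3:o}
piece 6:i rests on {5:u}
piece 7:e rests on {4:e}
piece 8:e rests on {7:e}
piece 9:b rests on {6:i}
minimal pieces: {0:u, 4:e}
ways to finish when only these pieces remain (= sum over removing one remaining piece with nothing left below it):
  1 left: {8}→1  {9}→1
  2 left: {6,9}→1  {7,8}→1  {8,9}→2
  3 left: {4,7,8}→1  {5,6,9}→1  {6,8,9}→3  {7,8,9}→3
  4 left: {2,5,6,9}→1  {3,5,6,9}→1  {4,7,8,9}→4  {5,6,8,9}→4  {6,7,8,9}→6
  5 left: {1,2,5,6,9}→1  {2,3,5,6,9}→2  {2,5,6,8,9}→5  {3,5,6,8,9}→5  {4,6,7,8,9}→10  {5,6,7,8,9}→10
  6 left: {1,2,3,5,6,9}→3  {1,2,5,6,8,9}→6  {2,3,5,6,8,9}→12  {2,5,6,7,8,9}→15  {3,5,6,7,8,9}→15  {4,5,6,7,8,9}→20
  7 left: {0,1,2,3,5,6,9}→3  {1,2,3,5,6,8,9}→21  {1,2,5,6,7,8,9}→21  {2,3,5,6,7,8,9}→42  {2,4,5,6,7,8,9}→35  {3,4,5,6,7,8,9}→35
  8 left: {0,1,2,3,5,6,8,9}→24  {1,2,3,5,6,7,8,9}→84  {1,2,4,5,6,7,8,9}→56  {2,3,4,5,6,7,8,9}→112
  placing 0:u first → 252 extensions
  placing 4:e first → 108 extensions
total linear extensions = 360

360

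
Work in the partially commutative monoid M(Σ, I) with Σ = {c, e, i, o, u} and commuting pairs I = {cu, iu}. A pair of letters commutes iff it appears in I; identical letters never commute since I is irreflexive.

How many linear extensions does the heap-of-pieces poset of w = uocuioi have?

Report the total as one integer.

3

#0=u has no predecessor
#1=o depends on [0:u]
#2=c depends on [1:o]
#3=u depends on [1:o]
#4=i depends on [2:c]
#5=o depends on [3:u, 4:i]
#6=i depends on [5:o]
sources: [0:u]
N(rest) = Σ N(rest − s) over sources s of rest; N(one piece) = 1:
  size 1 → [6]=1
  size 2 → [5,6]=1
  size 3 → [3,5,6]=1  [4,5,6]=1
  size 4 → [2,4,5,6]=1  [3,4,5,6]=2
  size 5 → [2,3,4,5,6]=3
  first=0(u) contributes 3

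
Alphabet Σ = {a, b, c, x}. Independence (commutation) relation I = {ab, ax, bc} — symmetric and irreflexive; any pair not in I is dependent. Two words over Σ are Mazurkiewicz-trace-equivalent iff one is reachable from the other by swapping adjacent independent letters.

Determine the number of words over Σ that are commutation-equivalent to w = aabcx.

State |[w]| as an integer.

4

0(a) covers ∅
1(a) covers 0:a
2(b) covers ∅
3(c) covers 1:a
4(x) covers 2:b, 3:c
floor of heap: 0:a, 2:b
completions by unplaced set U, small U first (add the entries for U minus each lowest piece of U):
  |U|=1: {4}:1
  |U|=2: {2,4}:1  {3,4}:1
  |U|=3: {1,3,4}:1  {2,3,4}:2
  start at 0(a): 3
  start at 2(b): 1
sum over floor = 4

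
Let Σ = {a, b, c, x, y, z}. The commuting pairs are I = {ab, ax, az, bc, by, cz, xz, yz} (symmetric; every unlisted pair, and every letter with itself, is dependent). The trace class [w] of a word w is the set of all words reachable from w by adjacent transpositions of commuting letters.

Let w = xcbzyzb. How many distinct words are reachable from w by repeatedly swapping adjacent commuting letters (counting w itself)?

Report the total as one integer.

15

piece 0:x — minimal
piece 1:c rests on {0:x}
piece 2:b rests on {0:x}
piece 3:z rests on {2:b}
piece 4:y rests on {1:c}
piece 5:z rests on {3:z}
piece 6:b rests on {5:z}
minimal pieces: {0:x}
ways to finish when only these pieces remain (= sum over removing one remaining piece with nothing left below it):
  1 left: {4}→1  {6}→1
  2 left: {1,4}→1  {4,6}→2  {5,6}→1
  3 left: {1,4,6}→3  {3,5,6}→1  {4,5,6}→3
  4 left: {1,4,5,6}→6  {2,3,5,6}→1  {3,4,5,6}→4
  5 left: {1,3,4,5,6}→10  {2,3,4,5,6}→5
  placing 0:x first → 15 extensions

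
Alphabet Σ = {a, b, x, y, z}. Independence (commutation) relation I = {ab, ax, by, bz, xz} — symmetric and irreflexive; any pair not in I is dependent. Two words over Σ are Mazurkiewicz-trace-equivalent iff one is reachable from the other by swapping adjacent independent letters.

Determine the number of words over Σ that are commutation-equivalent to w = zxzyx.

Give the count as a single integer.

0(z) covers ∅
1(x) covers ∅
2(z) covers 0:z
3(y) covers 1:x, 2:z
4(x) covers 3:y
floor of heap: 0:z, 1:x
completions by unplaced set U, small U first (add the entries for U minus each lowest piece of U):
  |U|=1: {4}:1
  |U|=2: {3,4}:1
  |U|=3: {1,3,4}:1  {2,3,4}:1
  start at 0(z): 2
  start at 1(x): 1
sum over floor = 3

3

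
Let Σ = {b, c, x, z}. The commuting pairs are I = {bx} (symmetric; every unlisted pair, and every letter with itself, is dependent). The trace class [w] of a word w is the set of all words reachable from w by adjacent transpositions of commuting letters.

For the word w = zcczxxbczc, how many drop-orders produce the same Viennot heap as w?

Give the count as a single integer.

drop 0:z onto floor
drop 1:c onto {0:z}
drop 2:c onto {1:c}
drop 3:z onto {2:c}
drop 4:x onto {3:z}
drop 5:x onto {4:x}
drop 6:b onto {3:z}
drop 7:c onto {5:x, 6:b}
drop 8:z onto {7:c}
drop 9:c onto {8:z}
ground layer = {0:z}
drop-orders for the pieces not yet dropped (sum over which currently-grounded one goes next):
  1 to go: {9} 1
  2 to go: {8,9} 1
  3 to go: {7,8,9} 1
  4 to go: {5,7,8,9} 1  {6,7,8,9} 1
  5 to go: {4,5,7,8,9} 1  {5,6,7,8,9} 2
  6 to go: {4,5,6,7,8,9} 3
  7 to go: {3,4,5,6,7,8,9} 3
  8 to go: {2,3,4,5,6,7,8,9} 3
  if 0:z drops first: 3 orders

3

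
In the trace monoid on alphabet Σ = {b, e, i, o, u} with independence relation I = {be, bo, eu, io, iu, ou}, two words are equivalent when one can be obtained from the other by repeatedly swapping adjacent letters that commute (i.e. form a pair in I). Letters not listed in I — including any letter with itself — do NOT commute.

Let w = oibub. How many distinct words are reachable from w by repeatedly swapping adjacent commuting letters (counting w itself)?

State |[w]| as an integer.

#0=o has no predecessor
#1=i has no predecessor
#2=b depends on [1:i]
#3=u depends on [2:b]
#4=b depends on [3:u]
sources: [0:o, 1:i]
N(rest) = Σ N(rest − s) over sources s of rest; N(one piece) = 1:
  size 1 → [0]=1  [4]=1
  size 2 → [0,4]=2  [3,4]=1
  size 3 → [0,3,4]=3  [2,3,4]=1
  first=0(o) contributes 1
  first=1(i) contributes 4
|[w]| = 5

5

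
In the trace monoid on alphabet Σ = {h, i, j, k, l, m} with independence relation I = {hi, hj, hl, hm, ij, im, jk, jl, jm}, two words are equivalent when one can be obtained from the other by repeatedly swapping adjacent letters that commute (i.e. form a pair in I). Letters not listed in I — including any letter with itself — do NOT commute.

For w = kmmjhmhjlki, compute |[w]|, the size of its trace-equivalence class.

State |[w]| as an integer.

825

0(k) covers ∅
1(m) covers 0:k
2(m) covers 1:m
3(j) covers ∅
4(h) covers 0:k
5(m) covers 2:m
6(h) covers 4:h
7(j) covers 3:j
8(l) covers 5:m
9(k) covers 6:h, 8:l
10(i) covers 9:k
floor of heap: 0:k, 3:j
completions by unplaced set U, small U first (add the entries for U minus each lowest piece of U):
  |U|=1: {7}:1  {10}:1
  |U|=2: {3,7}:1  {7,10}:2  {9,10}:1
  |U|=3: {3,7,10}:3  {6,9,10}:1  {7,9,10}:3  {8,9,10}:1
  |U|=4: {3,7,9,10}:6  {4,6,9,10}:1  {5,8,9,10}:1  {6,7,9,10}:4  {6,8,9,10}:2  {7,8,9,10}:4
  |U|=5: {2,5,8,9,10}:1  {3,6,7,9,10}:10  {3,7,8,9,10}:10  {4,6,7,9,10}:5  {4,6,8,9,10}:3  {5,6,8,9,10}:3  {5,7,8,9,10}:5  {6,7,8,9,10}:10
  |U|=6: {1,2,5,8,9,10}:1  {2,5,6,8,9,10}:4  {2,5,7,8,9,10}:6  {3,4,6,7,9,10}:15  {3,5,7,8,9,10}:15  {3,6,7,8,9,10}:30  {4,5,6,8,9,10}:6  {4,6,7,8,9,10}:18  {5,6,7,8,9,10}:18
  |U|=7: {1,2,5,6,8,9,10}:5  {1,2,5,7,8,9,10}:7  {2,3,5,7,8,9,10}:21  {2,4,5,6,8,9,10}:10  {2,5,6,7,8,9,10}:28  {3,4,6,7,8,9,10}:63  {3,5,6,7,8,9,10}:63  {4,5,6,7,8,9,10}:42
  |U|=8: {1,2,3,5,7,8,9,10}:28  {1,2,4,5,6,8,9,10}:15  {1,2,5,6,7,8,9,10}:40  {2,3,5,6,7,8,9,10}:112  {2,4,5,6,7,8,9,10}:80  {3,4,5,6,7,8,9,10}:168
  |U|=9: {0,1,2,4,5,6,8,9,10}:15  {1,2,3,5,6,7,8,9,10}:180  {1,2,4,5,6,7,8,9,10}:135  {2,3,4,5,6,7,8,9,10}:360
  start at 0(k): 675
  start at 3(j): 150
sum over floor = 825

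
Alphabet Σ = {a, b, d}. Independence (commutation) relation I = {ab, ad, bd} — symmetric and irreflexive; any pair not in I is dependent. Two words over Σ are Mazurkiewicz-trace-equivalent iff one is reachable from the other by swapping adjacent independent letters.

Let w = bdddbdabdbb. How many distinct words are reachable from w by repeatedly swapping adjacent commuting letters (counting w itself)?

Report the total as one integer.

drop 0:b onto floor
drop 1:d onto floor
drop 2:d onto {1:d}
drop 3:d onto {2:d}
drop 4:b onto {0:b}
drop 5:d onto {3:d}
drop 6:a onto floor
drop 7:b onto {4:b}
drop 8:d onto {5:d}
drop 9:b onto {7:b}
drop 10:b onto {9:b}
ground layer = {0:b, 1:d, 6:a}
drop-orders for the pieces not yet dropped (sum over which currently-grounded one goes next):
  1 to go: {6} 1  {8} 1  {10} 1
  2 to go: {5,8} 1  {6,8} 2  {6,10} 2  {8,10} 2  {9,10} 1
  3 to go: {3,5,8} 1  {5,6,8} 3  {5,8,10} 3  {6,8,10} 6  {6,9,10} 3  {7,9,10} 1  {8,9,10} 3
  4 to go: {2,3,5,8} 1  {3,5,6,8} 4  {3,5,8,10} 4  {4,7,9,10} 1  {5,6,8,10} 12  {5,8,9,10} 6  {6,7,9,10} 4  {6,8,9,10} 12  {7,8,9,10} 4
  5 to go: {0,4,7,9,10} 1  {1,2,3,5,8} 1  {2,3,5,6,8} 5  {2,3,5,8,10} 5  {3,5,6,8,10} 20  {3,5,8,9,10} 10  {4,6,7,9,10} 5  {4,7,8,9,10} 5  {5,6,8,9,10} 30  {5,7,8,9,10} 10  {6,7,8,9,10} 20
  6 to go: {0,4,6,7,9,10} 6  {0,4,7,8,9,10} 6  {1,2,3,5,6,8} 6  {1,2,3,5,8,10} 6  {2,3,5,6,8,10} 30  {2,3,5,8,9,10} 15  {3,5,6,8,9,10} 60  {3,5,7,8,9,10} 20  {4,5,7,8,9,10} 15  {4,6,7,8,9,10} 30  {5,6,7,8,9,10} 60
  7 to go: {0,4,5,7,8,9,10} 21  {0,4,6,7,8,9,10} 42  {1,2,3,5,6,8,10} 42  {1,2,3,5,8,9,10} 21  {2,3,5,6,8,9,10} 105  {2,3,5,7,8,9,10} 35  {3,4,5,7,8,9,10} 35  {3,5,6,7,8,9,10} 140  {4,5,6,7,8,9,10} 105
  8 to go: {0,3,4,5,7,8,9,10} 56  {0,4,5,6,7,8,9,10} 168  {1,2,3,5,6,8,9,10} 168  {1,2,3,5,7,8,9,10} 56  {2,3,4,5,7,8,9,10} 70  {2,3,5,6,7,8,9,10} 280  {3,4,5,6,7,8,9,10} 280
  9 to go: {0,2,3,4,5,7,8,9,10} 126  {0,3,4,5,6,7,8,9,10} 504  {1,2,3,4,5,7,8,9,10} 126  {1,2,3,5,6,7,8,9,10} 504  {2,3,4,5,6,7,8,9,10} 630
  if 0:b drops first: 1260 orders
  if 1:d drops first: 1260 orders
  if 6:a drops first: 252 orders
heap linearizations: 2772

2772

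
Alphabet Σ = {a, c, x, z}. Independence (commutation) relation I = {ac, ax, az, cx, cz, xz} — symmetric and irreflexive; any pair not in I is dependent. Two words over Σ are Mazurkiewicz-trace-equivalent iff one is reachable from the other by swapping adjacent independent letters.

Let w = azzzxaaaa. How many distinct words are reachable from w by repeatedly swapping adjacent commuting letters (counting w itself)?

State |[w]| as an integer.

#0=a has no predecessor
#1=z has no predecessor
#2=z depends on [1:z]
#3=z depends on [2:z]
#4=x has no predecessor
#5=a depends on [0:a]
#6=a depends on [5:a]
#7=a depends on [6:a]
#8=a depends on [7:a]
sources: [0:a, 1:z, 4:x]
N(rest) = Σ N(rest − s) over sources s of rest; N(one piece) = 1:
  size 1 → [3]=1  [4]=1  [8]=1
  size 2 → [2,3]=1  [3,4]=2  [3,8]=2  [4,8]=2  [7,8]=1
  size 3 → [1,2,3]=1  [2,3,4]=3  [2,3,8]=3  [3,4,8]=6  [3,7,8]=3  [4,7,8]=3  [6,7,8]=1
  size 4 → [1,2,3,4]=4  [1,2,3,8]=4  [2,3,4,8]=12  [2,3,7,8]=6  [3,4,7,8]=12  [3,6,7,8]=4  [4,6,7,8]=4  [5,6,7,8]=1
  size 5 → [0,5,6,7,8]=1  [1,2,3,4,8]=20  [1,2,3,7,8]=10  [2,3,4,7,8]=30  [2,3,6,7,8]=10  [3,4,6,7,8]=20  [3,5,6,7,8]=5  [4,5,6,7,8]=5
  size 6 → [0,3,5,6,7,8]=6  [0,4,5,6,7,8]=6  [1,2,3,4,7,8]=60  [1,2,3,6,7,8]=20  [2,3,4,6,7,8]=60  [2,3,5,6,7,8]=15  [3,4,5,6,7,8]=30
  size 7 → [0,2,3,5,6,7,8]=21  [0,3,4,5,6,7,8]=42  [1,2,3,4,6,7,8]=140  [1,2,3,5,6,7,8]=35  [2,3,4,5,6,7,8]=105
  first=0(a) contributes 280
  first=1(z) contributes 168
  first=4(x) contributes 56
|[w]| = 504

504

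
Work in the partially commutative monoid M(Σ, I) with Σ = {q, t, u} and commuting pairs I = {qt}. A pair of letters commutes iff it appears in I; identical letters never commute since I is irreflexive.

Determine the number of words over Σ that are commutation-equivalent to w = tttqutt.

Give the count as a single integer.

4

piece 0:t — minimal
piece 1:t rests on {0:t}
piece 2:t rests on {1:t}
piece 3:q — minimal
piece 4:u rests on {2:t, 3:q}
piece 5:t rests on {4:u}
piece 6:t rests on {5:t}
minimal pieces: {0:t, 3:q}
ways to finish when only these pieces remain (= sum over removing one remaining piece with nothing left below it):
  1 left: {6}→1
  2 left: {5,6}→1
  3 left: {4,5,6}→1
  4 left: {2,4,5,6}→1  {3,4,5,6}→1
  5 left: {1,2,4,5,6}→1  {2,3,4,5,6}→2
  placing 0:t first → 3 extensions
  placing 3:q first → 1 extensions
total linear extensions = 4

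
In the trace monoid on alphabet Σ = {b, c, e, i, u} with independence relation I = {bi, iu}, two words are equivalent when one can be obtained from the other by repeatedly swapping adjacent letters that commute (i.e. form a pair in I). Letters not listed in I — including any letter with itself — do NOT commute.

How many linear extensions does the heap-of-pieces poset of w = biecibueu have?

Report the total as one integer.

6

drop 0:b onto floor
drop 1:i onto floor
drop 2:e onto {0:b, 1:i}
drop 3:c onto {2:e}
drop 4:i onto {3:c}
drop 5:b onto {3:c}
drop 6:u onto {5:b}
drop 7:e onto {4:i, 6:u}
drop 8:u onto {7:e}
ground layer = {0:b, 1:i}
drop-orders for the pieces not yet dropped (sum over which currently-grounded one goes next):
  1 to go: {8} 1
  2 to go: {7,8} 1
  3 to go: {4,7,8} 1  {6,7,8} 1
  4 to go: {4,6,7,8} 2  {5,6,7,8} 1
  5 to go: {4,5,6,7,8} 3
  6 to go: {3,4,5,6,7,8} 3
  7 to go: {2,3,4,5,6,7,8} 3
  if 0:b drops first: 3 orders
  if 1:i drops first: 3 orders
heap linearizations: 6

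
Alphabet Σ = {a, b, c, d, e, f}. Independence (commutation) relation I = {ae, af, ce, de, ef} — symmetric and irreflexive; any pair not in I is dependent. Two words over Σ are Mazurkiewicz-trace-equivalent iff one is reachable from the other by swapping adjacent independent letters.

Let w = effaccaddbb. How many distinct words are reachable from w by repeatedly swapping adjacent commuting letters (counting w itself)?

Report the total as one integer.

#0=e has no predecessor
#1=f has no predecessor
#2=f depends on [1:f]
#3=a has no predecessor
#4=c depends on [2:f, 3:a]
#5=c depends on [4:c]
#6=a depends on [5:c]
#7=d depends on [6:a]
#8=d depends on [7:d]
#9=b depends on [0:e, 8:d]
#10=b depends on [9:b]
sources: [0:e, 1:f, 3:a]
N(rest) = Σ N(rest − s) over sources s of rest; N(one piece) = 1:
  size 1 → [10]=1
  size 2 → [9,10]=1
  size 3 → [0,9,10]=1  [8,9,10]=1
  size 4 → [0,8,9,10]=2  [7,8,9,10]=1
  size 5 → [0,7,8,9,10]=3  [6,7,8,9,10]=1
  size 6 → [0,6,7,8,9,10]=4  [5,6,7,8,9,10]=1
  size 7 → [0,5,6,7,8,9,10]=5  [4,5,6,7,8,9,10]=1
  size 8 → [0,4,5,6,7,8,9,10]=6  [2,4,5,6,7,8,9,10]=1  [3,4,5,6,7,8,9,10]=1
  size 9 → [0,2,4,5,6,7,8,9,10]=7  [0,3,4,5,6,7,8,9,10]=7  [1,2,4,5,6,7,8,9,10]=1  [2,3,4,5,6,7,8,9,10]=2
  first=0(e) contributes 3
  first=1(f) contributes 16
  first=3(a) contributes 8
|[w]| = 27

27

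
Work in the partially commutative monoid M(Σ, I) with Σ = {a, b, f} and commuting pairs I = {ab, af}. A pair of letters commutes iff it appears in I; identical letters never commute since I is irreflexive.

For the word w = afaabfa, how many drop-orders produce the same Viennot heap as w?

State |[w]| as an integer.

35

piece 0:a — minimal
piece 1:f — minimal
piece 2:a rests on {0:a}
piece 3:a rests on {2:a}
piece 4:b rests on {1:f}
piece 5:f rests on {4:b}
piece 6:a rests on {3:a}
minimal pieces: {0:a, 1:f}
ways to finish when only these pieces remain (= sum over removing one remaining piece with nothing left below it):
  1 left: {5}→1  {6}→1
  2 left: {3,6}→1  {4,5}→1  {5,6}→2
  3 left: {1,4,5}→1  {2,3,6}→1  {3,5,6}→3  {4,5,6}→3
  4 left: {0,2,3,6}→1  {1,4,5,6}→4  {2,3,5,6}→4  {3,4,5,6}→6
  5 left: {0,2,3,5,6}→5  {1,3,4,5,6}→10  {2,3,4,5,6}→10
  placing 0:a first → 20 extensions
  placing 1:f first → 15 extensions
total linear extensions = 35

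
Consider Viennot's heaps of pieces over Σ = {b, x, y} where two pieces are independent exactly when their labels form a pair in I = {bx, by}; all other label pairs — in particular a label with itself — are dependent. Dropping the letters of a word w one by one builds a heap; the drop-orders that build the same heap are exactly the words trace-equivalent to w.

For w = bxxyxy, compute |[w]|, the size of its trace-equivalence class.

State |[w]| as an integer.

drop 0:b onto floor
drop 1:x onto floor
drop 2:x onto {1:x}
drop 3:y onto {2:x}
drop 4:x onto {3:y}
drop 5:y onto {4:x}
ground layer = {0:b, 1:x}
drop-orders for the pieces not yet dropped (sum over which currently-grounded one goes next):
  1 to go: {0} 1  {5} 1
  2 to go: {0,5} 2  {4,5} 1
  3 to go: {0,4,5} 3  {3,4,5} 1
  4 to go: {0,3,4,5} 4  {2,3,4,5} 1
  if 0:b drops first: 1 orders
  if 1:x drops first: 5 orders
heap linearizations: 6

6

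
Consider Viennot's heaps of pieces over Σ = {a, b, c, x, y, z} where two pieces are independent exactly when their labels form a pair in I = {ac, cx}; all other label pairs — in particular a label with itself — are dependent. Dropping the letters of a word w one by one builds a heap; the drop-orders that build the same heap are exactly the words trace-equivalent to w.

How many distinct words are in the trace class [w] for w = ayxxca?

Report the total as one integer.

0(a) covers ∅
1(y) covers 0:a
2(x) covers 1:y
3(x) covers 2:x
4(c) covers 1:y
5(a) covers 3:x
floor of heap: 0:a
completions by unplaced set U, small U first (add the entries for U minus each lowest piece of U):
  |U|=1: {4}:1  {5}:1
  |U|=2: {3,5}:1  {4,5}:2
  |U|=3: {2,3,5}:1  {3,4,5}:3
  |U|=4: {2,3,4,5}:4
  start at 0(a): 4

4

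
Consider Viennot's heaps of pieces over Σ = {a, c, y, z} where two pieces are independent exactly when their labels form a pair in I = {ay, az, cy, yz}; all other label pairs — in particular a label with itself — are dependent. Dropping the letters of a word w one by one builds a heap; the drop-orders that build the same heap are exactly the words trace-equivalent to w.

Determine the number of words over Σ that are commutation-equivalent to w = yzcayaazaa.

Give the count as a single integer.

piece 0:y — minimal
piece 1:z — minimal
piece 2:c rests on {1:z}
piece 3:a rests on {2:c}
piece 4:y rests on {0:y}
piece 5:a rests on {3:a}
piece 6:a rests on {5:a}
piece 7:z rests on {2:c}
piece 8:a rests on {6:a}
piece 9:a rests on {8:a}
minimal pieces: {0:y, 1:z}
ways to finish when only these pieces remain (= sum over removing one remaining piece with nothing left below it):
  1 left: {4}→1  {7}→1  {9}→1
  2 left: {0,4}→1  {4,7}→2  {4,9}→2  {7,9}→2  {8,9}→1
  3 left: {0,4,7}→3  {0,4,9}→3  {4,7,9}→6  {4,8,9}→3  {6,8,9}→1  {7,8,9}→3
  4 left: {0,4,7,9}→12  {0,4,8,9}→6  {4,6,8,9}→4  {4,7,8,9}→12  {5,6,8,9}→1  {6,7,8,9}→4
  5 left: {0,4,6,8,9}→10  {0,4,7,8,9}→30  {3,5,6,8,9}→1  {4,5,6,8,9}→5  {4,6,7,8,9}→20  {5,6,7,8,9}→5
  6 left: {0,4,5,6,8,9}→15  {0,4,6,7,8,9}→60  {3,4,5,6,8,9}→6  {3,5,6,7,8,9}→6  {4,5,6,7,8,9}→30
  7 left: {0,3,4,5,6,8,9}→21  {0,4,5,6,7,8,9}→105  {2,3,5,6,7,8,9}→6  {3,4,5,6,7,8,9}→42
  8 left: {0,3,4,5,6,7,8,9}→168  {1,2,3,5,6,7,8,9}→6  {2,3,4,5,6,7,8,9}→48
  placing 0:y first → 54 extensions
  placing 1:z first → 216 extensions
total linear extensions = 270

270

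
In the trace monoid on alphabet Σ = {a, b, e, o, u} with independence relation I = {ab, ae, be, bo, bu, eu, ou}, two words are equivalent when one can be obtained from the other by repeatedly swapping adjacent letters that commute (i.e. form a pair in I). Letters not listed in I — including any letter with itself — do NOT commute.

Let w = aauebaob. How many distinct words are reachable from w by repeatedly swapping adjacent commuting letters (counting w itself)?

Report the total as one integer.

drop 0:a onto floor
drop 1:a onto {0:a}
drop 2:u onto {1:a}
drop 3:e onto floor
drop 4:b onto floor
drop 5:a onto {2:u}
drop 6:o onto {3:e, 5:a}
drop 7:b onto {4:b}
ground layer = {0:a, 3:e, 4:b}
drop-orders for the pieces not yet dropped (sum over which currently-grounded one goes next):
  1 to go: {6} 1  {7} 1
  2 to go: {3,6} 1  {4,7} 1  {5,6} 1  {6,7} 2
  3 to go: {2,5,6} 1  {3,5,6} 2  {3,6,7} 3  {4,6,7} 3  {5,6,7} 3
  4 to go: {1,2,5,6} 1  {2,3,5,6} 3  {2,5,6,7} 4  {3,4,6,7} 6  {3,5,6,7} 8  {4,5,6,7} 6
  5 to go: {0,1,2,5,6} 1  {1,2,3,5,6} 4  {1,2,5,6,7} 5  {2,3,5,6,7} 15  {2,4,5,6,7} 10  {3,4,5,6,7} 20
  6 to go: {0,1,2,3,5,6} 5  {0,1,2,5,6,7} 6  {1,2,3,5,6,7} 24  {1,2,4,5,6,7} 15  {2,3,4,5,6,7} 45
  if 0:a drops first: 84 orders
  if 3:e drops first: 21 orders
  if 4:b drops first: 35 orders
heap linearizations: 140

140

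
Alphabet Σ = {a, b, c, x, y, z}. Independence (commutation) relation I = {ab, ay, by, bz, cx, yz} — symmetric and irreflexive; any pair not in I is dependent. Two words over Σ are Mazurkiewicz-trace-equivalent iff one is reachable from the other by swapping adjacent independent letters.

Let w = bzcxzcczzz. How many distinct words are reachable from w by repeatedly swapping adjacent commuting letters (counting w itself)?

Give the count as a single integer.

4

piece 0:b — minimal
piece 1:z — minimal
piece 2:c rests on {0:b, 1:z}
piece 3:x rests on {0:b, 1:z}
piece 4:z rests on {2:c, 3:x}
piece 5:c rests on {4:z}
piece 6:c rests on {5:c}
piece 7:z rests on {6:c}
piece 8:z rests on {7:z}
piece 9:z rests on {8:z}
minimal pieces: {0:b, 1:z}
ways to finish when only these pieces remain (= sum over removing one remaining piece with nothing left below it):
  1 left: {9}→1
  2 left: {8,9}→1
  3 left: {7,8,9}→1
  4 left: {6,7,8,9}→1
  5 left: {5,6,7,8,9}→1
  6 left: {4,5,6,7,8,9}→1
  7 left: {2,4,5,6,7,8,9}→1  {3,4,5,6,7,8,9}→1
  8 left: {2,3,4,5,6,7,8,9}→2
  placing 0:b first → 2 extensions
  placing 1:z first → 2 extensions
total linear extensions = 4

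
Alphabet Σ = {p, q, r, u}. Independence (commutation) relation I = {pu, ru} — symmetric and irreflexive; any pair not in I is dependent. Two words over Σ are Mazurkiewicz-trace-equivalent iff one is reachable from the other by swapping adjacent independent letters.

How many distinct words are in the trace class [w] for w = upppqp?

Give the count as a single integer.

piece 0:u — minimal
piece 1:p — minimal
piece 2:p rests on {1:p}
piece 3:p rests on {2:p}
piece 4:q rests on {0:u, 3:p}
piece 5:p rests on {4:q}
minimal pieces: {0:u, 1:p}
ways to finish when only these pieces remain (= sum over removing one remaining piece with nothing left below it):
  1 left: {5}→1
  2 left: {4,5}→1
  3 left: {0,4,5}→1  {3,4,5}→1
  4 left: {0,3,4,5}→2  {2,3,4,5}→1
  placing 0:u first → 1 extensions
  placing 1:p first → 3 extensions
total linear extensions = 4

4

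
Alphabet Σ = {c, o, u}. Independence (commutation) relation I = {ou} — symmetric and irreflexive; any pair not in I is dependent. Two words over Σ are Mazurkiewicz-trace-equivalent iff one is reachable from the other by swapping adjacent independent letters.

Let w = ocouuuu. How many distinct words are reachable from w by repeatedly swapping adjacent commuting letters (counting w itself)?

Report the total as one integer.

#0=o has no predecessor
#1=c depends on [0:o]
#2=o depends on [1:c]
#3=u depends on [1:c]
#4=u depends on [3:u]
#5=u depends on [4:u]
#6=u depends on [5:u]
sources: [0:o]
N(rest) = Σ N(rest − s) over sources s of rest; N(one piece) = 1:
  size 1 → [2]=1  [6]=1
  size 2 → [2,6]=2  [5,6]=1
  size 3 → [2,5,6]=3  [4,5,6]=1
  size 4 → [2,4,5,6]=4  [3,4,5,6]=1
  size 5 → [2,3,4,5,6]=5
  first=0(o) contributes 5

5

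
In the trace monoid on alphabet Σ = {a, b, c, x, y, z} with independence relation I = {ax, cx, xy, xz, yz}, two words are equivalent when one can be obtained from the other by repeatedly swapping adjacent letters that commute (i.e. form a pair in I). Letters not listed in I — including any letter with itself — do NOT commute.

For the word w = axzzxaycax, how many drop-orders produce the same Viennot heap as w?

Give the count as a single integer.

drop 0:a onto floor
drop 1:x onto floor
drop 2:z onto {0:a}
drop 3:z onto {2:z}
drop 4:x onto {1:x}
drop 5:a onto {3:z}
drop 6:y onto {5:a}
drop 7:c onto {6:y}
drop 8:a onto {7:c}
drop 9:x onto {4:x}
ground layer = {0:a, 1:x}
drop-orders for the pieces not yet dropped (sum over which currently-grounded one goes next):
  1 to go: {8} 1  {9} 1
  2 to go: {4,9} 1  {7,8} 1  {8,9} 2
  3 to go: {1,4,9} 1  {4,8,9} 3  {6,7,8} 1  {7,8,9} 3
  4 to go: {1,4,8,9} 4  {4,7,8,9} 6  {5,6,7,8} 1  {6,7,8,9} 4
  5 to go: {1,4,7,8,9} 10  {3,5,6,7,8} 1  {4,6,7,8,9} 10  {5,6,7,8,9} 5
  6 to go: {1,4,6,7,8,9} 20  {2,3,5,6,7,8} 1  {3,5,6,7,8,9} 6  {4,5,6,7,8,9} 15
  7 to go: {0,2,3,5,6,7,8} 1  {1,4,5,6,7,8,9} 35  {2,3,5,6,7,8,9} 7  {3,4,5,6,7,8,9} 21
  8 to go: {0,2,3,5,6,7,8,9} 8  {1,3,4,5,6,7,8,9} 56  {2,3,4,5,6,7,8,9} 28
  if 0:a drops first: 84 orders
  if 1:x drops first: 36 orders
heap linearizations: 120

120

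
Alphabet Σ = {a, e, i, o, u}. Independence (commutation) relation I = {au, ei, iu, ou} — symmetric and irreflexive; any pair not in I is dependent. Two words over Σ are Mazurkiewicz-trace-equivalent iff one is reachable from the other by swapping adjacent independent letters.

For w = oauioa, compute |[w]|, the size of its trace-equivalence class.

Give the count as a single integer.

0(o) covers ∅
1(a) covers 0:o
2(u) covers ∅
3(i) covers 1:a
4(o) covers 3:i
5(a) covers 4:o
floor of heap: 0:o, 2:u
completions by unplaced set U, small U first (add the entries for U minus each lowest piece of U):
  |U|=1: {2}:1  {5}:1
  |U|=2: {2,5}:2  {4,5}:1
  |U|=3: {2,4,5}:3  {3,4,5}:1
  |U|=4: {1,3,4,5}:1  {2,3,4,5}:4
  start at 0(o): 5
  start at 2(u): 1
sum over floor = 6

6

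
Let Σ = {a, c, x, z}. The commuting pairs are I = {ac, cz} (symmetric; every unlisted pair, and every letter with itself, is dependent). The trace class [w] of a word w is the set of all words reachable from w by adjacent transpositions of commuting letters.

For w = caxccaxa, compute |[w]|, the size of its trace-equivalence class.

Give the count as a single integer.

6

drop 0:c onto floor
drop 1:a onto floor
drop 2:x onto {0:c, 1:a}
drop 3:c onto {2:x}
drop 4:c onto {3:c}
drop 5:a onto {2:x}
drop 6:x onto {4:c, 5:a}
drop 7:a onto {6:x}
ground layer = {0:c, 1:a}
drop-orders for the pieces not yet dropped (sum over which currently-grounded one goes next):
  1 to go: {7} 1
  2 to go: {6,7} 1
  3 to go: {4,6,7} 1  {5,6,7} 1
  4 to go: {3,4,6,7} 1  {4,5,6,7} 2
  5 to go: {3,4,5,6,7} 3
  6 to go: {2,3,4,5,6,7} 3
  if 0:c drops first: 3 orders
  if 1:a drops first: 3 orders
heap linearizations: 6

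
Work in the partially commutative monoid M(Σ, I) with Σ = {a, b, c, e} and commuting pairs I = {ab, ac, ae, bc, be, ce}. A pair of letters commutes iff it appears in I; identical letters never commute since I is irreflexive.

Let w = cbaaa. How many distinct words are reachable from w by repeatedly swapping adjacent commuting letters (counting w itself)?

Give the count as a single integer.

20

#0=c has no predecessor
#1=b has no predecessor
#2=a has no predecessor
#3=a depends on [2:a]
#4=a depends on [3:a]
sources: [0:c, 1:b, 2:a]
N(rest) = Σ N(rest − s) over sources s of rest; N(one piece) = 1:
  size 1 → [0]=1  [1]=1  [4]=1
  size 2 → [0,1]=2  [0,4]=2  [1,4]=2  [3,4]=1
  size 3 → [0,1,4]=6  [0,3,4]=3  [1,3,4]=3  [2,3,4]=1
  first=0(c) contributes 4
  first=1(b) contributes 4
  first=2(a) contributes 12
|[w]| = 20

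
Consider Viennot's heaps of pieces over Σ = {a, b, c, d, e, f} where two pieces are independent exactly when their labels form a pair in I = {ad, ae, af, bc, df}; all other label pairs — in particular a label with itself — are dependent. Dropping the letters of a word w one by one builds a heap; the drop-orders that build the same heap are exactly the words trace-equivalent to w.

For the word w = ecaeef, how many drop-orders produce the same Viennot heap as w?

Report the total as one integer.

4

0(e) covers ∅
1(c) covers 0:e
2(a) covers 1:c
3(e) covers 1:c
4(e) covers 3:e
5(f) covers 4:e
floor of heap: 0:e
completions by unplaced set U, small U first (add the entries for U minus each lowest piece of U):
  |U|=1: {2}:1  {5}:1
  |U|=2: {2,5}:2  {4,5}:1
  |U|=3: {2,4,5}:3  {3,4,5}:1
  |U|=4: {2,3,4,5}:4
  start at 0(e): 4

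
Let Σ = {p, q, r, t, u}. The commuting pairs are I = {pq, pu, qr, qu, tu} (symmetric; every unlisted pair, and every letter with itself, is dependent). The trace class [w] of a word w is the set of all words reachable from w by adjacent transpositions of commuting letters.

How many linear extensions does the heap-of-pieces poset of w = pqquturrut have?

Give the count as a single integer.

90

0(p) covers ∅
1(q) covers ∅
2(q) covers 1:q
3(u) covers ∅
4(t) covers 0:p, 2:q
5(u) covers 3:u
6(r) covers 4:t, 5:u
7(r) covers 6:r
8(u) covers 7:r
9(t) covers 7:r
floor of heap: 0:p, 1:q, 3:u
completions by unplaced set U, small U first (add the entries for U minus each lowest piece of U):
  |U|=1: {8}:1  {9}:1
  |U|=2: {8,9}:2
  |U|=3: {7,8,9}:2
  |U|=4: {6,7,8,9}:2
  |U|=5: {4,6,7,8,9}:2  {5,6,7,8,9}:2
  |U|=6: {0,4,6,7,8,9}:2  {2,4,6,7,8,9}:2  {3,5,6,7,8,9}:2  {4,5,6,7,8,9}:4
  |U|=7: {0,2,4,6,7,8,9}:4  {0,4,5,6,7,8,9}:6  {1,2,4,6,7,8,9}:2  {2,4,5,6,7,8,9}:6  {3,4,5,6,7,8,9}:6
  |U|=8: {0,1,2,4,6,7,8,9}:6  {0,2,4,5,6,7,8,9}:16  {0,3,4,5,6,7,8,9}:12  {1,2,4,5,6,7,8,9}:8  {2,3,4,5,6,7,8,9}:12
  start at 0(p): 20
  start at 1(q): 40
  start at 3(u): 30
sum over floor = 90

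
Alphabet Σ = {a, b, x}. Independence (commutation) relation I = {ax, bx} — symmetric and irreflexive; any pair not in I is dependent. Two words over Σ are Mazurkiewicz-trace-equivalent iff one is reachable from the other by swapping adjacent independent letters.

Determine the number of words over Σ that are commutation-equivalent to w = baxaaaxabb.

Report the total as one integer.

piece 0:b — minimal
piece 1:a rests on {0:b}
piece 2:x — minimal
piece 3:a rests on {1:a}
piece 4:a rests on {3:a}
piece 5:a rests on {4:a}
piece 6:x rests on {2:x}
piece 7:a rests on {5:a}
piece 8:b rests on {7:a}
piece 9:b rests on {8:b}
minimal pieces: {0:b, 2:x}
ways to finish when only these pieces remain (= sum over removing one remaining piece with nothing left below it):
  1 left: {6}→1  {9}→1
  2 left: {2,6}→1  {6,9}→2  {8,9}→1
  3 left: {2,6,9}→3  {6,8,9}→3  {7,8,9}→1
  4 left: {2,6,8,9}→6  {5,7,8,9}→1  {6,7,8,9}→4
  5 left: {2,6,7,8,9}→10  {4,5,7,8,9}→1  {5,6,7,8,9}→5
  6 left: {2,5,6,7,8,9}→15  {3,4,5,7,8,9}→1  {4,5,6,7,8,9}→6
  7 left: {1,3,4,5,7,8,9}→1  {2,4,5,6,7,8,9}→21  {3,4,5,6,7,8,9}→7
  8 left: {0,1,3,4,5,7,8,9}→1  {1,3,4,5,6,7,8,9}→8  {2,3,4,5,6,7,8,9}→28
  placing 0:b first → 36 extensions
  placing 2:x first → 9 extensions
total linear extensions = 45

45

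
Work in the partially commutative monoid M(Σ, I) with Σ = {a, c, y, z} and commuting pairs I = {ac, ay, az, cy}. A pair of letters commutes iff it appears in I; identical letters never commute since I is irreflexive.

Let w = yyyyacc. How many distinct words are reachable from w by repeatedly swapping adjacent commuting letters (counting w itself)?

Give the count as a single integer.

piece 0:y — minimal
piece 1:y rests on {0:y}
piece 2:y rests on {1:y}
piece 3:y rests on {2:y}
piece 4:a — minimal
piece 5:c — minimal
piece 6:c rests on {5:c}
minimal pieces: {0:y, 4:a, 5:c}
ways to finish when only these pieces remain (= sum over removing one remaining piece with nothing left below it):
  1 left: {3}→1  {4}→1  {6}→1
  2 left: {2,3}→1  {3,4}→2  {3,6}→2  {4,6}→2  {5,6}→1
  3 left: {1,2,3}→1  {2,3,4}→3  {2,3,6}→3  {3,4,6}→6  {3,5,6}→3  {4,5,6}→3
  4 left: {0,1,2,3}→1  {1,2,3,4}→4  {1,2,3,6}→4  {2,3,4,6}→12  {2,3,5,6}→6  {3,4,5,6}→12
  5 left: {0,1,2,3,4}→5  {0,1,2,3,6}→5  {1,2,3,4,6}→20  {1,2,3,5,6}→10  {2,3,4,5,6}→30
  placing 0:y first → 60 extensions
  placing 4:a first → 15 extensions
  placing 5:c first → 30 extensions
total linear extensions = 105

105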